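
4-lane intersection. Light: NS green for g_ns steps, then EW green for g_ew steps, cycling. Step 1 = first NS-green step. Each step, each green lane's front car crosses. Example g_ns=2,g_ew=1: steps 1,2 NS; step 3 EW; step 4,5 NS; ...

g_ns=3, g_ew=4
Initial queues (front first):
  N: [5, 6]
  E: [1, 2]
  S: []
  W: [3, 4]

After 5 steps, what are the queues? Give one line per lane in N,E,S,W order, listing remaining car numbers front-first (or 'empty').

Step 1 [NS]: N:car5-GO,E:wait,S:empty,W:wait | queues: N=1 E=2 S=0 W=2
Step 2 [NS]: N:car6-GO,E:wait,S:empty,W:wait | queues: N=0 E=2 S=0 W=2
Step 3 [NS]: N:empty,E:wait,S:empty,W:wait | queues: N=0 E=2 S=0 W=2
Step 4 [EW]: N:wait,E:car1-GO,S:wait,W:car3-GO | queues: N=0 E=1 S=0 W=1
Step 5 [EW]: N:wait,E:car2-GO,S:wait,W:car4-GO | queues: N=0 E=0 S=0 W=0

N: empty
E: empty
S: empty
W: empty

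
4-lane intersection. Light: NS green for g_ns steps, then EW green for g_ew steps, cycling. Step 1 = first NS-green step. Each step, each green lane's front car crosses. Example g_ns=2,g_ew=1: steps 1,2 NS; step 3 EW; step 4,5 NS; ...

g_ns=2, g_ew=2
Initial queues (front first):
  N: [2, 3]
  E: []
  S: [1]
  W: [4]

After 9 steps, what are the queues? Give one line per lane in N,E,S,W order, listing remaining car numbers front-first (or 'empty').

Step 1 [NS]: N:car2-GO,E:wait,S:car1-GO,W:wait | queues: N=1 E=0 S=0 W=1
Step 2 [NS]: N:car3-GO,E:wait,S:empty,W:wait | queues: N=0 E=0 S=0 W=1
Step 3 [EW]: N:wait,E:empty,S:wait,W:car4-GO | queues: N=0 E=0 S=0 W=0

N: empty
E: empty
S: empty
W: empty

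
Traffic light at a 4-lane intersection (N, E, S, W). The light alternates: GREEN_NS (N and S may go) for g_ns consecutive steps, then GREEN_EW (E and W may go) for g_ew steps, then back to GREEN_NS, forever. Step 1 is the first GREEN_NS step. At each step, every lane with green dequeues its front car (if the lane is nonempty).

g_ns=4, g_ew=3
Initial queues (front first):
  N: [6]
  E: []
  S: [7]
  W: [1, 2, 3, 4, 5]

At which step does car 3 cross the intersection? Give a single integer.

Step 1 [NS]: N:car6-GO,E:wait,S:car7-GO,W:wait | queues: N=0 E=0 S=0 W=5
Step 2 [NS]: N:empty,E:wait,S:empty,W:wait | queues: N=0 E=0 S=0 W=5
Step 3 [NS]: N:empty,E:wait,S:empty,W:wait | queues: N=0 E=0 S=0 W=5
Step 4 [NS]: N:empty,E:wait,S:empty,W:wait | queues: N=0 E=0 S=0 W=5
Step 5 [EW]: N:wait,E:empty,S:wait,W:car1-GO | queues: N=0 E=0 S=0 W=4
Step 6 [EW]: N:wait,E:empty,S:wait,W:car2-GO | queues: N=0 E=0 S=0 W=3
Step 7 [EW]: N:wait,E:empty,S:wait,W:car3-GO | queues: N=0 E=0 S=0 W=2
Step 8 [NS]: N:empty,E:wait,S:empty,W:wait | queues: N=0 E=0 S=0 W=2
Step 9 [NS]: N:empty,E:wait,S:empty,W:wait | queues: N=0 E=0 S=0 W=2
Step 10 [NS]: N:empty,E:wait,S:empty,W:wait | queues: N=0 E=0 S=0 W=2
Step 11 [NS]: N:empty,E:wait,S:empty,W:wait | queues: N=0 E=0 S=0 W=2
Step 12 [EW]: N:wait,E:empty,S:wait,W:car4-GO | queues: N=0 E=0 S=0 W=1
Step 13 [EW]: N:wait,E:empty,S:wait,W:car5-GO | queues: N=0 E=0 S=0 W=0
Car 3 crosses at step 7

7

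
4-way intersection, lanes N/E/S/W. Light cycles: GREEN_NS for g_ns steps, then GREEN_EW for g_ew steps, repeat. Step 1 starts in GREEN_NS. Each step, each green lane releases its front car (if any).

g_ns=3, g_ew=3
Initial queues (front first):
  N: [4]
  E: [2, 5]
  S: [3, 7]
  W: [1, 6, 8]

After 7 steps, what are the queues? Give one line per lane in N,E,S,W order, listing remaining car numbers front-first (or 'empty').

Step 1 [NS]: N:car4-GO,E:wait,S:car3-GO,W:wait | queues: N=0 E=2 S=1 W=3
Step 2 [NS]: N:empty,E:wait,S:car7-GO,W:wait | queues: N=0 E=2 S=0 W=3
Step 3 [NS]: N:empty,E:wait,S:empty,W:wait | queues: N=0 E=2 S=0 W=3
Step 4 [EW]: N:wait,E:car2-GO,S:wait,W:car1-GO | queues: N=0 E=1 S=0 W=2
Step 5 [EW]: N:wait,E:car5-GO,S:wait,W:car6-GO | queues: N=0 E=0 S=0 W=1
Step 6 [EW]: N:wait,E:empty,S:wait,W:car8-GO | queues: N=0 E=0 S=0 W=0

N: empty
E: empty
S: empty
W: empty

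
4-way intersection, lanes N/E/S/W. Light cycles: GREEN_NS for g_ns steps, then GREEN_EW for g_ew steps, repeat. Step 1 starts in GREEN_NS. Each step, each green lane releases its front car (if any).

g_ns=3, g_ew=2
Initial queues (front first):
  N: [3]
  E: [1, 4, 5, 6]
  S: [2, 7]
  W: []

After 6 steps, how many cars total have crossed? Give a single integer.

Answer: 5

Derivation:
Step 1 [NS]: N:car3-GO,E:wait,S:car2-GO,W:wait | queues: N=0 E=4 S=1 W=0
Step 2 [NS]: N:empty,E:wait,S:car7-GO,W:wait | queues: N=0 E=4 S=0 W=0
Step 3 [NS]: N:empty,E:wait,S:empty,W:wait | queues: N=0 E=4 S=0 W=0
Step 4 [EW]: N:wait,E:car1-GO,S:wait,W:empty | queues: N=0 E=3 S=0 W=0
Step 5 [EW]: N:wait,E:car4-GO,S:wait,W:empty | queues: N=0 E=2 S=0 W=0
Step 6 [NS]: N:empty,E:wait,S:empty,W:wait | queues: N=0 E=2 S=0 W=0
Cars crossed by step 6: 5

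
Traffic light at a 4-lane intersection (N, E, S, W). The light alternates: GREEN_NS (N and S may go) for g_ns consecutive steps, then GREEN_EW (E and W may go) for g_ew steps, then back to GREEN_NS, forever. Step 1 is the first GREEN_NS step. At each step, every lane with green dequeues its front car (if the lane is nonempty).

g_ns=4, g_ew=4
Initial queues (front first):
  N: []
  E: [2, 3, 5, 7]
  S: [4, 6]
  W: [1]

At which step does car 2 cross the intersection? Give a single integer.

Step 1 [NS]: N:empty,E:wait,S:car4-GO,W:wait | queues: N=0 E=4 S=1 W=1
Step 2 [NS]: N:empty,E:wait,S:car6-GO,W:wait | queues: N=0 E=4 S=0 W=1
Step 3 [NS]: N:empty,E:wait,S:empty,W:wait | queues: N=0 E=4 S=0 W=1
Step 4 [NS]: N:empty,E:wait,S:empty,W:wait | queues: N=0 E=4 S=0 W=1
Step 5 [EW]: N:wait,E:car2-GO,S:wait,W:car1-GO | queues: N=0 E=3 S=0 W=0
Step 6 [EW]: N:wait,E:car3-GO,S:wait,W:empty | queues: N=0 E=2 S=0 W=0
Step 7 [EW]: N:wait,E:car5-GO,S:wait,W:empty | queues: N=0 E=1 S=0 W=0
Step 8 [EW]: N:wait,E:car7-GO,S:wait,W:empty | queues: N=0 E=0 S=0 W=0
Car 2 crosses at step 5

5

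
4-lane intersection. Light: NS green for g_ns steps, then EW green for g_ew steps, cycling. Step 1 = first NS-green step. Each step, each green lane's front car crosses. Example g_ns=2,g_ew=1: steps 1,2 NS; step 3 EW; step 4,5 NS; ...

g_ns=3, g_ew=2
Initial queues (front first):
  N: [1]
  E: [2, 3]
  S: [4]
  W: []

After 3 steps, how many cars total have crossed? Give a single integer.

Answer: 2

Derivation:
Step 1 [NS]: N:car1-GO,E:wait,S:car4-GO,W:wait | queues: N=0 E=2 S=0 W=0
Step 2 [NS]: N:empty,E:wait,S:empty,W:wait | queues: N=0 E=2 S=0 W=0
Step 3 [NS]: N:empty,E:wait,S:empty,W:wait | queues: N=0 E=2 S=0 W=0
Cars crossed by step 3: 2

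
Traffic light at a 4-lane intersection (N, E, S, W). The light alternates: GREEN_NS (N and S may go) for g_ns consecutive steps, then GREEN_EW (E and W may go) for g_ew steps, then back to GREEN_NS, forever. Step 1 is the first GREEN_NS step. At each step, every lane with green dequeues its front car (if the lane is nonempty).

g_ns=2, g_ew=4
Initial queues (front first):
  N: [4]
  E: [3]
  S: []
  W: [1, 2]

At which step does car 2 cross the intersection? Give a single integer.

Step 1 [NS]: N:car4-GO,E:wait,S:empty,W:wait | queues: N=0 E=1 S=0 W=2
Step 2 [NS]: N:empty,E:wait,S:empty,W:wait | queues: N=0 E=1 S=0 W=2
Step 3 [EW]: N:wait,E:car3-GO,S:wait,W:car1-GO | queues: N=0 E=0 S=0 W=1
Step 4 [EW]: N:wait,E:empty,S:wait,W:car2-GO | queues: N=0 E=0 S=0 W=0
Car 2 crosses at step 4

4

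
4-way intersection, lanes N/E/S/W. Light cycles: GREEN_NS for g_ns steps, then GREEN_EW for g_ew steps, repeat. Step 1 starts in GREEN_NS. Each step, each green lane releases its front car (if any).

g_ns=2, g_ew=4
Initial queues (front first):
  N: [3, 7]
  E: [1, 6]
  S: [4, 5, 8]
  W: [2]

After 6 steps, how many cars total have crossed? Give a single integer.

Step 1 [NS]: N:car3-GO,E:wait,S:car4-GO,W:wait | queues: N=1 E=2 S=2 W=1
Step 2 [NS]: N:car7-GO,E:wait,S:car5-GO,W:wait | queues: N=0 E=2 S=1 W=1
Step 3 [EW]: N:wait,E:car1-GO,S:wait,W:car2-GO | queues: N=0 E=1 S=1 W=0
Step 4 [EW]: N:wait,E:car6-GO,S:wait,W:empty | queues: N=0 E=0 S=1 W=0
Step 5 [EW]: N:wait,E:empty,S:wait,W:empty | queues: N=0 E=0 S=1 W=0
Step 6 [EW]: N:wait,E:empty,S:wait,W:empty | queues: N=0 E=0 S=1 W=0
Cars crossed by step 6: 7

Answer: 7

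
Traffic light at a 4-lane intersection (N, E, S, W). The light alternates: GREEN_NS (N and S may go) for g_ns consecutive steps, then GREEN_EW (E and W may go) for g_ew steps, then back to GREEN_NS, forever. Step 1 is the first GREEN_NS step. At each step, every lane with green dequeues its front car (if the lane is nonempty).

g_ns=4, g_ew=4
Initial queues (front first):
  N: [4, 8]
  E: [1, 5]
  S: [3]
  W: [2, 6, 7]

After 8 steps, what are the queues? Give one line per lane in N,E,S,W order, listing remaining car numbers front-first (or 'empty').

Step 1 [NS]: N:car4-GO,E:wait,S:car3-GO,W:wait | queues: N=1 E=2 S=0 W=3
Step 2 [NS]: N:car8-GO,E:wait,S:empty,W:wait | queues: N=0 E=2 S=0 W=3
Step 3 [NS]: N:empty,E:wait,S:empty,W:wait | queues: N=0 E=2 S=0 W=3
Step 4 [NS]: N:empty,E:wait,S:empty,W:wait | queues: N=0 E=2 S=0 W=3
Step 5 [EW]: N:wait,E:car1-GO,S:wait,W:car2-GO | queues: N=0 E=1 S=0 W=2
Step 6 [EW]: N:wait,E:car5-GO,S:wait,W:car6-GO | queues: N=0 E=0 S=0 W=1
Step 7 [EW]: N:wait,E:empty,S:wait,W:car7-GO | queues: N=0 E=0 S=0 W=0

N: empty
E: empty
S: empty
W: empty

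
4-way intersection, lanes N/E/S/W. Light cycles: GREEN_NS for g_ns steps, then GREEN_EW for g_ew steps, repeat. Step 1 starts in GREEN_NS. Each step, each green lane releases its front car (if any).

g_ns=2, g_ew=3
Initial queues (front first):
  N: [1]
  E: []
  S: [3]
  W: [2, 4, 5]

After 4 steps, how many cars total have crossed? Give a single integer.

Step 1 [NS]: N:car1-GO,E:wait,S:car3-GO,W:wait | queues: N=0 E=0 S=0 W=3
Step 2 [NS]: N:empty,E:wait,S:empty,W:wait | queues: N=0 E=0 S=0 W=3
Step 3 [EW]: N:wait,E:empty,S:wait,W:car2-GO | queues: N=0 E=0 S=0 W=2
Step 4 [EW]: N:wait,E:empty,S:wait,W:car4-GO | queues: N=0 E=0 S=0 W=1
Cars crossed by step 4: 4

Answer: 4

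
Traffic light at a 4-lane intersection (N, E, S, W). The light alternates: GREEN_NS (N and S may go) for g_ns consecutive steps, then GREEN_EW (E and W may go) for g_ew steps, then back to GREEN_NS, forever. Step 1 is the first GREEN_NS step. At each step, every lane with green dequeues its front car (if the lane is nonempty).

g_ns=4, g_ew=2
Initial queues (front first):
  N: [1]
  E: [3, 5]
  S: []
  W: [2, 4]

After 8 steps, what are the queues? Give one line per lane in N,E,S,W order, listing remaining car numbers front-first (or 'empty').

Step 1 [NS]: N:car1-GO,E:wait,S:empty,W:wait | queues: N=0 E=2 S=0 W=2
Step 2 [NS]: N:empty,E:wait,S:empty,W:wait | queues: N=0 E=2 S=0 W=2
Step 3 [NS]: N:empty,E:wait,S:empty,W:wait | queues: N=0 E=2 S=0 W=2
Step 4 [NS]: N:empty,E:wait,S:empty,W:wait | queues: N=0 E=2 S=0 W=2
Step 5 [EW]: N:wait,E:car3-GO,S:wait,W:car2-GO | queues: N=0 E=1 S=0 W=1
Step 6 [EW]: N:wait,E:car5-GO,S:wait,W:car4-GO | queues: N=0 E=0 S=0 W=0

N: empty
E: empty
S: empty
W: empty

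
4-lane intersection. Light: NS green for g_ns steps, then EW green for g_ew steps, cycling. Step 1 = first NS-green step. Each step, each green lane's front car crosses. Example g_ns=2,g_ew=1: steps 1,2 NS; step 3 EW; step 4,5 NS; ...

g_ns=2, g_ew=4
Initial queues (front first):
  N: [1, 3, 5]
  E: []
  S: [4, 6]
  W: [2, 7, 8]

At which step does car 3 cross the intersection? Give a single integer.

Step 1 [NS]: N:car1-GO,E:wait,S:car4-GO,W:wait | queues: N=2 E=0 S=1 W=3
Step 2 [NS]: N:car3-GO,E:wait,S:car6-GO,W:wait | queues: N=1 E=0 S=0 W=3
Step 3 [EW]: N:wait,E:empty,S:wait,W:car2-GO | queues: N=1 E=0 S=0 W=2
Step 4 [EW]: N:wait,E:empty,S:wait,W:car7-GO | queues: N=1 E=0 S=0 W=1
Step 5 [EW]: N:wait,E:empty,S:wait,W:car8-GO | queues: N=1 E=0 S=0 W=0
Step 6 [EW]: N:wait,E:empty,S:wait,W:empty | queues: N=1 E=0 S=0 W=0
Step 7 [NS]: N:car5-GO,E:wait,S:empty,W:wait | queues: N=0 E=0 S=0 W=0
Car 3 crosses at step 2

2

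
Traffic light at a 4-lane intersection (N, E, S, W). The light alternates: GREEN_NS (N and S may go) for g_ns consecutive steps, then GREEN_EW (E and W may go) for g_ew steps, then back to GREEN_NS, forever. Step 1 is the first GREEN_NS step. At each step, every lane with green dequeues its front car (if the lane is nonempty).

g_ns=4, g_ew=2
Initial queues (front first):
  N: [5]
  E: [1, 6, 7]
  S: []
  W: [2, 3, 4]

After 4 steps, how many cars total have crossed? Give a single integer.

Step 1 [NS]: N:car5-GO,E:wait,S:empty,W:wait | queues: N=0 E=3 S=0 W=3
Step 2 [NS]: N:empty,E:wait,S:empty,W:wait | queues: N=0 E=3 S=0 W=3
Step 3 [NS]: N:empty,E:wait,S:empty,W:wait | queues: N=0 E=3 S=0 W=3
Step 4 [NS]: N:empty,E:wait,S:empty,W:wait | queues: N=0 E=3 S=0 W=3
Cars crossed by step 4: 1

Answer: 1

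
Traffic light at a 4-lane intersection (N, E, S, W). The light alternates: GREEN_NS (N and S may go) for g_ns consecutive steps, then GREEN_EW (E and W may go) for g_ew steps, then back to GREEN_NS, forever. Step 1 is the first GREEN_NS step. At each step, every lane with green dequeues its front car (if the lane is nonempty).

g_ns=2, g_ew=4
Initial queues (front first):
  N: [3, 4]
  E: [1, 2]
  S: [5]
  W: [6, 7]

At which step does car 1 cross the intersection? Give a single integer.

Step 1 [NS]: N:car3-GO,E:wait,S:car5-GO,W:wait | queues: N=1 E=2 S=0 W=2
Step 2 [NS]: N:car4-GO,E:wait,S:empty,W:wait | queues: N=0 E=2 S=0 W=2
Step 3 [EW]: N:wait,E:car1-GO,S:wait,W:car6-GO | queues: N=0 E=1 S=0 W=1
Step 4 [EW]: N:wait,E:car2-GO,S:wait,W:car7-GO | queues: N=0 E=0 S=0 W=0
Car 1 crosses at step 3

3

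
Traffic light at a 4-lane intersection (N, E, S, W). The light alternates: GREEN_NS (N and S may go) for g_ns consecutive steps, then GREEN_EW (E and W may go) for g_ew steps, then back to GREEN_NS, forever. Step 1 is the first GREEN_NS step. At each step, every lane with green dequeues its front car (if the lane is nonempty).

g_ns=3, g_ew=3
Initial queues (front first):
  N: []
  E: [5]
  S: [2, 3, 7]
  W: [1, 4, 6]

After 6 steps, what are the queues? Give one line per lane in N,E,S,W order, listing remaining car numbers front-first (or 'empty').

Step 1 [NS]: N:empty,E:wait,S:car2-GO,W:wait | queues: N=0 E=1 S=2 W=3
Step 2 [NS]: N:empty,E:wait,S:car3-GO,W:wait | queues: N=0 E=1 S=1 W=3
Step 3 [NS]: N:empty,E:wait,S:car7-GO,W:wait | queues: N=0 E=1 S=0 W=3
Step 4 [EW]: N:wait,E:car5-GO,S:wait,W:car1-GO | queues: N=0 E=0 S=0 W=2
Step 5 [EW]: N:wait,E:empty,S:wait,W:car4-GO | queues: N=0 E=0 S=0 W=1
Step 6 [EW]: N:wait,E:empty,S:wait,W:car6-GO | queues: N=0 E=0 S=0 W=0

N: empty
E: empty
S: empty
W: empty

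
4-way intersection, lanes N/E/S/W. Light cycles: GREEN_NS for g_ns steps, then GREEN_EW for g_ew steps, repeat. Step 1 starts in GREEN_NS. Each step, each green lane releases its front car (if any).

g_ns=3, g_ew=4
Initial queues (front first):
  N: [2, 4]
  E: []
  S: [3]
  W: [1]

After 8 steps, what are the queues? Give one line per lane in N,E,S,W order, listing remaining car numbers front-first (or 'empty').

Step 1 [NS]: N:car2-GO,E:wait,S:car3-GO,W:wait | queues: N=1 E=0 S=0 W=1
Step 2 [NS]: N:car4-GO,E:wait,S:empty,W:wait | queues: N=0 E=0 S=0 W=1
Step 3 [NS]: N:empty,E:wait,S:empty,W:wait | queues: N=0 E=0 S=0 W=1
Step 4 [EW]: N:wait,E:empty,S:wait,W:car1-GO | queues: N=0 E=0 S=0 W=0

N: empty
E: empty
S: empty
W: empty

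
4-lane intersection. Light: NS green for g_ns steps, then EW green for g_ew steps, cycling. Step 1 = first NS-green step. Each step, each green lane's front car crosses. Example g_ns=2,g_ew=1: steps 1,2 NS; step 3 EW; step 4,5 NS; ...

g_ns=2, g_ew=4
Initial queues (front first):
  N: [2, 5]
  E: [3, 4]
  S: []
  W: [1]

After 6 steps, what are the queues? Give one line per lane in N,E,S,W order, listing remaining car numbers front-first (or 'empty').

Step 1 [NS]: N:car2-GO,E:wait,S:empty,W:wait | queues: N=1 E=2 S=0 W=1
Step 2 [NS]: N:car5-GO,E:wait,S:empty,W:wait | queues: N=0 E=2 S=0 W=1
Step 3 [EW]: N:wait,E:car3-GO,S:wait,W:car1-GO | queues: N=0 E=1 S=0 W=0
Step 4 [EW]: N:wait,E:car4-GO,S:wait,W:empty | queues: N=0 E=0 S=0 W=0

N: empty
E: empty
S: empty
W: empty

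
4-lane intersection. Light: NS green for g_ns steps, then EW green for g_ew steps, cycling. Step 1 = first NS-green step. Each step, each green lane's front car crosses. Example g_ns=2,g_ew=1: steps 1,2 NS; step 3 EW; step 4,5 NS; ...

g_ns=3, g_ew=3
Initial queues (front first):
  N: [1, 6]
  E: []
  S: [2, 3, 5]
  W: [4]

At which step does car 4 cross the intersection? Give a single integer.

Step 1 [NS]: N:car1-GO,E:wait,S:car2-GO,W:wait | queues: N=1 E=0 S=2 W=1
Step 2 [NS]: N:car6-GO,E:wait,S:car3-GO,W:wait | queues: N=0 E=0 S=1 W=1
Step 3 [NS]: N:empty,E:wait,S:car5-GO,W:wait | queues: N=0 E=0 S=0 W=1
Step 4 [EW]: N:wait,E:empty,S:wait,W:car4-GO | queues: N=0 E=0 S=0 W=0
Car 4 crosses at step 4

4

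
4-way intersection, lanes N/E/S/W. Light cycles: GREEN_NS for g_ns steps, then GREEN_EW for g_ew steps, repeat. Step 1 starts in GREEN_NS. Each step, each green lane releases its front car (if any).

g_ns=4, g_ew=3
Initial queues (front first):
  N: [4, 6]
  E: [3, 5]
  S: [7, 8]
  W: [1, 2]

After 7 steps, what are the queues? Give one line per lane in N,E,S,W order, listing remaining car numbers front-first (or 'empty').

Step 1 [NS]: N:car4-GO,E:wait,S:car7-GO,W:wait | queues: N=1 E=2 S=1 W=2
Step 2 [NS]: N:car6-GO,E:wait,S:car8-GO,W:wait | queues: N=0 E=2 S=0 W=2
Step 3 [NS]: N:empty,E:wait,S:empty,W:wait | queues: N=0 E=2 S=0 W=2
Step 4 [NS]: N:empty,E:wait,S:empty,W:wait | queues: N=0 E=2 S=0 W=2
Step 5 [EW]: N:wait,E:car3-GO,S:wait,W:car1-GO | queues: N=0 E=1 S=0 W=1
Step 6 [EW]: N:wait,E:car5-GO,S:wait,W:car2-GO | queues: N=0 E=0 S=0 W=0

N: empty
E: empty
S: empty
W: empty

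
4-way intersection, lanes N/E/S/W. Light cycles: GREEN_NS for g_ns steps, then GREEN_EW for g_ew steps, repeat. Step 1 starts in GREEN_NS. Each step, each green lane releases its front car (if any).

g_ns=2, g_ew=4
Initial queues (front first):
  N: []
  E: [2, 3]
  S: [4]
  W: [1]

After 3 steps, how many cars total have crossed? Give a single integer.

Answer: 3

Derivation:
Step 1 [NS]: N:empty,E:wait,S:car4-GO,W:wait | queues: N=0 E=2 S=0 W=1
Step 2 [NS]: N:empty,E:wait,S:empty,W:wait | queues: N=0 E=2 S=0 W=1
Step 3 [EW]: N:wait,E:car2-GO,S:wait,W:car1-GO | queues: N=0 E=1 S=0 W=0
Cars crossed by step 3: 3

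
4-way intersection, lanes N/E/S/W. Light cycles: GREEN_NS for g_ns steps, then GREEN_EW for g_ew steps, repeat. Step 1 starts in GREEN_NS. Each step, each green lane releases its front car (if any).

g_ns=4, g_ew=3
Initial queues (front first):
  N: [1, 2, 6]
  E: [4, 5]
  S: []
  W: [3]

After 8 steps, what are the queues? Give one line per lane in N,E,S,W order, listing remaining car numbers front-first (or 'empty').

Step 1 [NS]: N:car1-GO,E:wait,S:empty,W:wait | queues: N=2 E=2 S=0 W=1
Step 2 [NS]: N:car2-GO,E:wait,S:empty,W:wait | queues: N=1 E=2 S=0 W=1
Step 3 [NS]: N:car6-GO,E:wait,S:empty,W:wait | queues: N=0 E=2 S=0 W=1
Step 4 [NS]: N:empty,E:wait,S:empty,W:wait | queues: N=0 E=2 S=0 W=1
Step 5 [EW]: N:wait,E:car4-GO,S:wait,W:car3-GO | queues: N=0 E=1 S=0 W=0
Step 6 [EW]: N:wait,E:car5-GO,S:wait,W:empty | queues: N=0 E=0 S=0 W=0

N: empty
E: empty
S: empty
W: empty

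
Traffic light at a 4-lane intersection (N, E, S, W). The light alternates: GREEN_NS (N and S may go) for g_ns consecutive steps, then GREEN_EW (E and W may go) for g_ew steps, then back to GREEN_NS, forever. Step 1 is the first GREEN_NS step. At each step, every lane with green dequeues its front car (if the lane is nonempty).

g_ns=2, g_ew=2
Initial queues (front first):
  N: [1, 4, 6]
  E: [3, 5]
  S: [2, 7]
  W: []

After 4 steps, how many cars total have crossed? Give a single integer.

Step 1 [NS]: N:car1-GO,E:wait,S:car2-GO,W:wait | queues: N=2 E=2 S=1 W=0
Step 2 [NS]: N:car4-GO,E:wait,S:car7-GO,W:wait | queues: N=1 E=2 S=0 W=0
Step 3 [EW]: N:wait,E:car3-GO,S:wait,W:empty | queues: N=1 E=1 S=0 W=0
Step 4 [EW]: N:wait,E:car5-GO,S:wait,W:empty | queues: N=1 E=0 S=0 W=0
Cars crossed by step 4: 6

Answer: 6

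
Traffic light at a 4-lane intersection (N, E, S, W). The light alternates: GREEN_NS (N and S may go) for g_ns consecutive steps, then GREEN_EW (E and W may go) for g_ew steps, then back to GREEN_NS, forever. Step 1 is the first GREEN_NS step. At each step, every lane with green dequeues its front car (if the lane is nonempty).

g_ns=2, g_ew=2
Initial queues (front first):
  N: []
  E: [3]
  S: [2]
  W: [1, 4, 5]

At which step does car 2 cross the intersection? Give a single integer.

Step 1 [NS]: N:empty,E:wait,S:car2-GO,W:wait | queues: N=0 E=1 S=0 W=3
Step 2 [NS]: N:empty,E:wait,S:empty,W:wait | queues: N=0 E=1 S=0 W=3
Step 3 [EW]: N:wait,E:car3-GO,S:wait,W:car1-GO | queues: N=0 E=0 S=0 W=2
Step 4 [EW]: N:wait,E:empty,S:wait,W:car4-GO | queues: N=0 E=0 S=0 W=1
Step 5 [NS]: N:empty,E:wait,S:empty,W:wait | queues: N=0 E=0 S=0 W=1
Step 6 [NS]: N:empty,E:wait,S:empty,W:wait | queues: N=0 E=0 S=0 W=1
Step 7 [EW]: N:wait,E:empty,S:wait,W:car5-GO | queues: N=0 E=0 S=0 W=0
Car 2 crosses at step 1

1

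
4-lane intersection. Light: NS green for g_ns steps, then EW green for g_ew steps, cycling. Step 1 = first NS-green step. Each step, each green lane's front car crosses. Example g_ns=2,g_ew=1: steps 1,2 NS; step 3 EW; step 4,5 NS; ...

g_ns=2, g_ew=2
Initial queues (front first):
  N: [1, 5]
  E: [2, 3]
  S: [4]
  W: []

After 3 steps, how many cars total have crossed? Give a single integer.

Step 1 [NS]: N:car1-GO,E:wait,S:car4-GO,W:wait | queues: N=1 E=2 S=0 W=0
Step 2 [NS]: N:car5-GO,E:wait,S:empty,W:wait | queues: N=0 E=2 S=0 W=0
Step 3 [EW]: N:wait,E:car2-GO,S:wait,W:empty | queues: N=0 E=1 S=0 W=0
Cars crossed by step 3: 4

Answer: 4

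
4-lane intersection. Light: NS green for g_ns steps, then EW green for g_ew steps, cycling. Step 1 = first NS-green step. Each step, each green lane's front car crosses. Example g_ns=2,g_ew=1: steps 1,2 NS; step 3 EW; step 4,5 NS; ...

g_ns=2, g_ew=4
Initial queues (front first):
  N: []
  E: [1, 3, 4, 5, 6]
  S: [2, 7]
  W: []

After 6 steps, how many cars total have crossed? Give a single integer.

Step 1 [NS]: N:empty,E:wait,S:car2-GO,W:wait | queues: N=0 E=5 S=1 W=0
Step 2 [NS]: N:empty,E:wait,S:car7-GO,W:wait | queues: N=0 E=5 S=0 W=0
Step 3 [EW]: N:wait,E:car1-GO,S:wait,W:empty | queues: N=0 E=4 S=0 W=0
Step 4 [EW]: N:wait,E:car3-GO,S:wait,W:empty | queues: N=0 E=3 S=0 W=0
Step 5 [EW]: N:wait,E:car4-GO,S:wait,W:empty | queues: N=0 E=2 S=0 W=0
Step 6 [EW]: N:wait,E:car5-GO,S:wait,W:empty | queues: N=0 E=1 S=0 W=0
Cars crossed by step 6: 6

Answer: 6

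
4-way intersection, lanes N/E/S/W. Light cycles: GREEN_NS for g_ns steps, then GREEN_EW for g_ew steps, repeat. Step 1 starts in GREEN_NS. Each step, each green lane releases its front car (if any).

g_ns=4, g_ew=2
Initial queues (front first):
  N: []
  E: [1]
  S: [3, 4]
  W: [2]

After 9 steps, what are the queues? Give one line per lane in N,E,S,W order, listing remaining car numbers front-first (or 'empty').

Step 1 [NS]: N:empty,E:wait,S:car3-GO,W:wait | queues: N=0 E=1 S=1 W=1
Step 2 [NS]: N:empty,E:wait,S:car4-GO,W:wait | queues: N=0 E=1 S=0 W=1
Step 3 [NS]: N:empty,E:wait,S:empty,W:wait | queues: N=0 E=1 S=0 W=1
Step 4 [NS]: N:empty,E:wait,S:empty,W:wait | queues: N=0 E=1 S=0 W=1
Step 5 [EW]: N:wait,E:car1-GO,S:wait,W:car2-GO | queues: N=0 E=0 S=0 W=0

N: empty
E: empty
S: empty
W: empty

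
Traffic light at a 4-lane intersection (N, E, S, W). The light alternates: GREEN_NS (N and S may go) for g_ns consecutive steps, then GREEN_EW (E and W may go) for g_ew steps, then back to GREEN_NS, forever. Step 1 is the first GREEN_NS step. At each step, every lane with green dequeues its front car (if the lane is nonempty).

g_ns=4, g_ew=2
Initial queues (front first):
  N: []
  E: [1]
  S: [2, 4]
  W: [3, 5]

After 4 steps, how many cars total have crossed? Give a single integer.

Answer: 2

Derivation:
Step 1 [NS]: N:empty,E:wait,S:car2-GO,W:wait | queues: N=0 E=1 S=1 W=2
Step 2 [NS]: N:empty,E:wait,S:car4-GO,W:wait | queues: N=0 E=1 S=0 W=2
Step 3 [NS]: N:empty,E:wait,S:empty,W:wait | queues: N=0 E=1 S=0 W=2
Step 4 [NS]: N:empty,E:wait,S:empty,W:wait | queues: N=0 E=1 S=0 W=2
Cars crossed by step 4: 2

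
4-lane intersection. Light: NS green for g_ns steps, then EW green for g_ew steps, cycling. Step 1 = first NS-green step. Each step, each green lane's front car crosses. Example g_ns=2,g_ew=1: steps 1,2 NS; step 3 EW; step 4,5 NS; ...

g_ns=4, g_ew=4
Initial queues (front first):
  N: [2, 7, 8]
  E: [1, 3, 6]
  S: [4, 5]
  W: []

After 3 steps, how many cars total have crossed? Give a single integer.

Answer: 5

Derivation:
Step 1 [NS]: N:car2-GO,E:wait,S:car4-GO,W:wait | queues: N=2 E=3 S=1 W=0
Step 2 [NS]: N:car7-GO,E:wait,S:car5-GO,W:wait | queues: N=1 E=3 S=0 W=0
Step 3 [NS]: N:car8-GO,E:wait,S:empty,W:wait | queues: N=0 E=3 S=0 W=0
Cars crossed by step 3: 5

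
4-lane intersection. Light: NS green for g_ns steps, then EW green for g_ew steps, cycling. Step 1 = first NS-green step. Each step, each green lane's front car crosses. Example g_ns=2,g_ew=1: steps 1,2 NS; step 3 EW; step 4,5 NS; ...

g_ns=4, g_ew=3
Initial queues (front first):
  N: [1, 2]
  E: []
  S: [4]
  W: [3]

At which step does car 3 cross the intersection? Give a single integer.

Step 1 [NS]: N:car1-GO,E:wait,S:car4-GO,W:wait | queues: N=1 E=0 S=0 W=1
Step 2 [NS]: N:car2-GO,E:wait,S:empty,W:wait | queues: N=0 E=0 S=0 W=1
Step 3 [NS]: N:empty,E:wait,S:empty,W:wait | queues: N=0 E=0 S=0 W=1
Step 4 [NS]: N:empty,E:wait,S:empty,W:wait | queues: N=0 E=0 S=0 W=1
Step 5 [EW]: N:wait,E:empty,S:wait,W:car3-GO | queues: N=0 E=0 S=0 W=0
Car 3 crosses at step 5

5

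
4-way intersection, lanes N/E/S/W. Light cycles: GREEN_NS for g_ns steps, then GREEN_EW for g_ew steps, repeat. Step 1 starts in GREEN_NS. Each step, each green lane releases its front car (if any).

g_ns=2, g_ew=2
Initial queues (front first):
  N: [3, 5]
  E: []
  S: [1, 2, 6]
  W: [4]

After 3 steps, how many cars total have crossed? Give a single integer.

Answer: 5

Derivation:
Step 1 [NS]: N:car3-GO,E:wait,S:car1-GO,W:wait | queues: N=1 E=0 S=2 W=1
Step 2 [NS]: N:car5-GO,E:wait,S:car2-GO,W:wait | queues: N=0 E=0 S=1 W=1
Step 3 [EW]: N:wait,E:empty,S:wait,W:car4-GO | queues: N=0 E=0 S=1 W=0
Cars crossed by step 3: 5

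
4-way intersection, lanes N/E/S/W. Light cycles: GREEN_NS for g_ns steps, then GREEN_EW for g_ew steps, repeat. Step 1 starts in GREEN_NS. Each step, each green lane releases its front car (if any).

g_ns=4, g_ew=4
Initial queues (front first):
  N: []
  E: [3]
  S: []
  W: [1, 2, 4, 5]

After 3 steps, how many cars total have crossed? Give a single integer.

Step 1 [NS]: N:empty,E:wait,S:empty,W:wait | queues: N=0 E=1 S=0 W=4
Step 2 [NS]: N:empty,E:wait,S:empty,W:wait | queues: N=0 E=1 S=0 W=4
Step 3 [NS]: N:empty,E:wait,S:empty,W:wait | queues: N=0 E=1 S=0 W=4
Cars crossed by step 3: 0

Answer: 0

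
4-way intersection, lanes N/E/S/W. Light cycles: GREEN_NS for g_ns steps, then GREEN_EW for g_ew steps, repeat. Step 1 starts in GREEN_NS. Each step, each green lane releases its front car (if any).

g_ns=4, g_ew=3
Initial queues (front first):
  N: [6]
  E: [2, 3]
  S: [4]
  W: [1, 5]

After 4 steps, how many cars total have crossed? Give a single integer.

Step 1 [NS]: N:car6-GO,E:wait,S:car4-GO,W:wait | queues: N=0 E=2 S=0 W=2
Step 2 [NS]: N:empty,E:wait,S:empty,W:wait | queues: N=0 E=2 S=0 W=2
Step 3 [NS]: N:empty,E:wait,S:empty,W:wait | queues: N=0 E=2 S=0 W=2
Step 4 [NS]: N:empty,E:wait,S:empty,W:wait | queues: N=0 E=2 S=0 W=2
Cars crossed by step 4: 2

Answer: 2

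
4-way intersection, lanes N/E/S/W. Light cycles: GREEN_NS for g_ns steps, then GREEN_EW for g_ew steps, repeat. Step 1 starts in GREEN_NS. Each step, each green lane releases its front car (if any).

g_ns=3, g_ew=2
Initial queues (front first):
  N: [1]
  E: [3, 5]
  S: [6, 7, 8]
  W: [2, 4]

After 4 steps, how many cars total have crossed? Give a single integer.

Step 1 [NS]: N:car1-GO,E:wait,S:car6-GO,W:wait | queues: N=0 E=2 S=2 W=2
Step 2 [NS]: N:empty,E:wait,S:car7-GO,W:wait | queues: N=0 E=2 S=1 W=2
Step 3 [NS]: N:empty,E:wait,S:car8-GO,W:wait | queues: N=0 E=2 S=0 W=2
Step 4 [EW]: N:wait,E:car3-GO,S:wait,W:car2-GO | queues: N=0 E=1 S=0 W=1
Cars crossed by step 4: 6

Answer: 6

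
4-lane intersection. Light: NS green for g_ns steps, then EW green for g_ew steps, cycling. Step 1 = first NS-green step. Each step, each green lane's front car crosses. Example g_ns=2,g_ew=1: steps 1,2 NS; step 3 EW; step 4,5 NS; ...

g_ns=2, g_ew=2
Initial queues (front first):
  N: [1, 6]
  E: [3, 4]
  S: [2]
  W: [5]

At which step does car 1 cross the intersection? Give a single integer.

Step 1 [NS]: N:car1-GO,E:wait,S:car2-GO,W:wait | queues: N=1 E=2 S=0 W=1
Step 2 [NS]: N:car6-GO,E:wait,S:empty,W:wait | queues: N=0 E=2 S=0 W=1
Step 3 [EW]: N:wait,E:car3-GO,S:wait,W:car5-GO | queues: N=0 E=1 S=0 W=0
Step 4 [EW]: N:wait,E:car4-GO,S:wait,W:empty | queues: N=0 E=0 S=0 W=0
Car 1 crosses at step 1

1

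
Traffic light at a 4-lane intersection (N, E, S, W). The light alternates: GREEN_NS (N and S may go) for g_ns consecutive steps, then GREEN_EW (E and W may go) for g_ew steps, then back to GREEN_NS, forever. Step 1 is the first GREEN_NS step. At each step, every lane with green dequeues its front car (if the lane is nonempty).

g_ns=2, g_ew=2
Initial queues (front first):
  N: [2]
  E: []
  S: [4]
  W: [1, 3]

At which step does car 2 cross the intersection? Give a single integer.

Step 1 [NS]: N:car2-GO,E:wait,S:car4-GO,W:wait | queues: N=0 E=0 S=0 W=2
Step 2 [NS]: N:empty,E:wait,S:empty,W:wait | queues: N=0 E=0 S=0 W=2
Step 3 [EW]: N:wait,E:empty,S:wait,W:car1-GO | queues: N=0 E=0 S=0 W=1
Step 4 [EW]: N:wait,E:empty,S:wait,W:car3-GO | queues: N=0 E=0 S=0 W=0
Car 2 crosses at step 1

1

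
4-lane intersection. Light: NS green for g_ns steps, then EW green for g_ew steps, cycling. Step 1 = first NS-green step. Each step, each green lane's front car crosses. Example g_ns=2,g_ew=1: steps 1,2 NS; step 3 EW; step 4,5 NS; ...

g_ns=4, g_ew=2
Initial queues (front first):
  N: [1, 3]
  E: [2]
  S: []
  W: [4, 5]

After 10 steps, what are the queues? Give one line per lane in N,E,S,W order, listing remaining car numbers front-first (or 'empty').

Step 1 [NS]: N:car1-GO,E:wait,S:empty,W:wait | queues: N=1 E=1 S=0 W=2
Step 2 [NS]: N:car3-GO,E:wait,S:empty,W:wait | queues: N=0 E=1 S=0 W=2
Step 3 [NS]: N:empty,E:wait,S:empty,W:wait | queues: N=0 E=1 S=0 W=2
Step 4 [NS]: N:empty,E:wait,S:empty,W:wait | queues: N=0 E=1 S=0 W=2
Step 5 [EW]: N:wait,E:car2-GO,S:wait,W:car4-GO | queues: N=0 E=0 S=0 W=1
Step 6 [EW]: N:wait,E:empty,S:wait,W:car5-GO | queues: N=0 E=0 S=0 W=0

N: empty
E: empty
S: empty
W: empty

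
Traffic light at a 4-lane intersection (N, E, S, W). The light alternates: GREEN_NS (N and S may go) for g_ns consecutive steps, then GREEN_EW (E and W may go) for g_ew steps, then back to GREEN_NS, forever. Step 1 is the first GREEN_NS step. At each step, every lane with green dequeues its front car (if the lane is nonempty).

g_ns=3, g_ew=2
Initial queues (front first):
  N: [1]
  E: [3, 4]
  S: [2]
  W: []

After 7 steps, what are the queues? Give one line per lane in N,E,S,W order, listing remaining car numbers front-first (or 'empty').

Step 1 [NS]: N:car1-GO,E:wait,S:car2-GO,W:wait | queues: N=0 E=2 S=0 W=0
Step 2 [NS]: N:empty,E:wait,S:empty,W:wait | queues: N=0 E=2 S=0 W=0
Step 3 [NS]: N:empty,E:wait,S:empty,W:wait | queues: N=0 E=2 S=0 W=0
Step 4 [EW]: N:wait,E:car3-GO,S:wait,W:empty | queues: N=0 E=1 S=0 W=0
Step 5 [EW]: N:wait,E:car4-GO,S:wait,W:empty | queues: N=0 E=0 S=0 W=0

N: empty
E: empty
S: empty
W: empty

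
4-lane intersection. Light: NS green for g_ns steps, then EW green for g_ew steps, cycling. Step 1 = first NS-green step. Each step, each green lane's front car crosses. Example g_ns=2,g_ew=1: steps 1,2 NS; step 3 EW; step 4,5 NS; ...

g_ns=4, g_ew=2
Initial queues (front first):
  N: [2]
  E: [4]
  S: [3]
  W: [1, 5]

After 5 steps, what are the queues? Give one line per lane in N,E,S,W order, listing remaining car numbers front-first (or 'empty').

Step 1 [NS]: N:car2-GO,E:wait,S:car3-GO,W:wait | queues: N=0 E=1 S=0 W=2
Step 2 [NS]: N:empty,E:wait,S:empty,W:wait | queues: N=0 E=1 S=0 W=2
Step 3 [NS]: N:empty,E:wait,S:empty,W:wait | queues: N=0 E=1 S=0 W=2
Step 4 [NS]: N:empty,E:wait,S:empty,W:wait | queues: N=0 E=1 S=0 W=2
Step 5 [EW]: N:wait,E:car4-GO,S:wait,W:car1-GO | queues: N=0 E=0 S=0 W=1

N: empty
E: empty
S: empty
W: 5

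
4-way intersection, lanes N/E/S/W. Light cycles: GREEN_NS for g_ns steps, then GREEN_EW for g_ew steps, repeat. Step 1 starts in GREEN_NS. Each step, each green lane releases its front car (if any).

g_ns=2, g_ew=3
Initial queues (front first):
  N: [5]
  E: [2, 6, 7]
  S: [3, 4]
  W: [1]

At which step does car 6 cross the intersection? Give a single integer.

Step 1 [NS]: N:car5-GO,E:wait,S:car3-GO,W:wait | queues: N=0 E=3 S=1 W=1
Step 2 [NS]: N:empty,E:wait,S:car4-GO,W:wait | queues: N=0 E=3 S=0 W=1
Step 3 [EW]: N:wait,E:car2-GO,S:wait,W:car1-GO | queues: N=0 E=2 S=0 W=0
Step 4 [EW]: N:wait,E:car6-GO,S:wait,W:empty | queues: N=0 E=1 S=0 W=0
Step 5 [EW]: N:wait,E:car7-GO,S:wait,W:empty | queues: N=0 E=0 S=0 W=0
Car 6 crosses at step 4

4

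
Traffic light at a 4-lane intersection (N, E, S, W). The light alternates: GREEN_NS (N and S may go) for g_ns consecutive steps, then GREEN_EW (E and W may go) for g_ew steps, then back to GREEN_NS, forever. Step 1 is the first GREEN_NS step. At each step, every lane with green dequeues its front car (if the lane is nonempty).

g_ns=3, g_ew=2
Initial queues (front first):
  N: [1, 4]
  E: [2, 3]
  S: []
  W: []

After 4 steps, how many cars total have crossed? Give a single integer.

Answer: 3

Derivation:
Step 1 [NS]: N:car1-GO,E:wait,S:empty,W:wait | queues: N=1 E=2 S=0 W=0
Step 2 [NS]: N:car4-GO,E:wait,S:empty,W:wait | queues: N=0 E=2 S=0 W=0
Step 3 [NS]: N:empty,E:wait,S:empty,W:wait | queues: N=0 E=2 S=0 W=0
Step 4 [EW]: N:wait,E:car2-GO,S:wait,W:empty | queues: N=0 E=1 S=0 W=0
Cars crossed by step 4: 3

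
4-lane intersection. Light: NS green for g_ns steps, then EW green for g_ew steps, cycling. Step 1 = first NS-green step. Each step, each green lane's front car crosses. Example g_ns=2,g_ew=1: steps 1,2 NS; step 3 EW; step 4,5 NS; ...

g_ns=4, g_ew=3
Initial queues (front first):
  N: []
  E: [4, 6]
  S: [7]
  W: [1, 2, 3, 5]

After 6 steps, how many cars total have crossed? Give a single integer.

Answer: 5

Derivation:
Step 1 [NS]: N:empty,E:wait,S:car7-GO,W:wait | queues: N=0 E=2 S=0 W=4
Step 2 [NS]: N:empty,E:wait,S:empty,W:wait | queues: N=0 E=2 S=0 W=4
Step 3 [NS]: N:empty,E:wait,S:empty,W:wait | queues: N=0 E=2 S=0 W=4
Step 4 [NS]: N:empty,E:wait,S:empty,W:wait | queues: N=0 E=2 S=0 W=4
Step 5 [EW]: N:wait,E:car4-GO,S:wait,W:car1-GO | queues: N=0 E=1 S=0 W=3
Step 6 [EW]: N:wait,E:car6-GO,S:wait,W:car2-GO | queues: N=0 E=0 S=0 W=2
Cars crossed by step 6: 5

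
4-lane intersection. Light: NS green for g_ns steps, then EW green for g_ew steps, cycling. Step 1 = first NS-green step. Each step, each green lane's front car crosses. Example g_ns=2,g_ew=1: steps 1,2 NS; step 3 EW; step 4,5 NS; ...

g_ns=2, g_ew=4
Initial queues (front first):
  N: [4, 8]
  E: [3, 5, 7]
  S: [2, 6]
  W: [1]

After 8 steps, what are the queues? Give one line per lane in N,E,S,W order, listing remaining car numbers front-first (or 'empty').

Step 1 [NS]: N:car4-GO,E:wait,S:car2-GO,W:wait | queues: N=1 E=3 S=1 W=1
Step 2 [NS]: N:car8-GO,E:wait,S:car6-GO,W:wait | queues: N=0 E=3 S=0 W=1
Step 3 [EW]: N:wait,E:car3-GO,S:wait,W:car1-GO | queues: N=0 E=2 S=0 W=0
Step 4 [EW]: N:wait,E:car5-GO,S:wait,W:empty | queues: N=0 E=1 S=0 W=0
Step 5 [EW]: N:wait,E:car7-GO,S:wait,W:empty | queues: N=0 E=0 S=0 W=0

N: empty
E: empty
S: empty
W: empty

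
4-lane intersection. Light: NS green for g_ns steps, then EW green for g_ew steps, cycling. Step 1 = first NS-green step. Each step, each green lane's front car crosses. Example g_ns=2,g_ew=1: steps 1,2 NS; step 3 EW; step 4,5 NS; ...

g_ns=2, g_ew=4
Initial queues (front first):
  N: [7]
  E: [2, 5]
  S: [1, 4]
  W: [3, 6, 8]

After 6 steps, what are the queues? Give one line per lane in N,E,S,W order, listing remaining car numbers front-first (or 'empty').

Step 1 [NS]: N:car7-GO,E:wait,S:car1-GO,W:wait | queues: N=0 E=2 S=1 W=3
Step 2 [NS]: N:empty,E:wait,S:car4-GO,W:wait | queues: N=0 E=2 S=0 W=3
Step 3 [EW]: N:wait,E:car2-GO,S:wait,W:car3-GO | queues: N=0 E=1 S=0 W=2
Step 4 [EW]: N:wait,E:car5-GO,S:wait,W:car6-GO | queues: N=0 E=0 S=0 W=1
Step 5 [EW]: N:wait,E:empty,S:wait,W:car8-GO | queues: N=0 E=0 S=0 W=0

N: empty
E: empty
S: empty
W: empty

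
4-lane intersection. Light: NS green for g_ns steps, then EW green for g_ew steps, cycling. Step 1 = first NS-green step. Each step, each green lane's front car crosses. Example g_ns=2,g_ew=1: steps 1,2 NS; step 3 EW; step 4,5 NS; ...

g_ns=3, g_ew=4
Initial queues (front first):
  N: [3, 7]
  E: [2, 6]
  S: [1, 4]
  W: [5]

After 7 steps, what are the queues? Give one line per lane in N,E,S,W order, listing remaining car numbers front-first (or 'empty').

Step 1 [NS]: N:car3-GO,E:wait,S:car1-GO,W:wait | queues: N=1 E=2 S=1 W=1
Step 2 [NS]: N:car7-GO,E:wait,S:car4-GO,W:wait | queues: N=0 E=2 S=0 W=1
Step 3 [NS]: N:empty,E:wait,S:empty,W:wait | queues: N=0 E=2 S=0 W=1
Step 4 [EW]: N:wait,E:car2-GO,S:wait,W:car5-GO | queues: N=0 E=1 S=0 W=0
Step 5 [EW]: N:wait,E:car6-GO,S:wait,W:empty | queues: N=0 E=0 S=0 W=0

N: empty
E: empty
S: empty
W: empty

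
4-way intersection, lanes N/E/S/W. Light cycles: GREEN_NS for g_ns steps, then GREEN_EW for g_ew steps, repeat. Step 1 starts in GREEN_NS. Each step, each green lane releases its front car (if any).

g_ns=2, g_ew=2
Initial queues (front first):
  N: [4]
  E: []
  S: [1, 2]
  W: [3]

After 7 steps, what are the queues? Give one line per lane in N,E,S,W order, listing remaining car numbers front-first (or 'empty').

Step 1 [NS]: N:car4-GO,E:wait,S:car1-GO,W:wait | queues: N=0 E=0 S=1 W=1
Step 2 [NS]: N:empty,E:wait,S:car2-GO,W:wait | queues: N=0 E=0 S=0 W=1
Step 3 [EW]: N:wait,E:empty,S:wait,W:car3-GO | queues: N=0 E=0 S=0 W=0

N: empty
E: empty
S: empty
W: empty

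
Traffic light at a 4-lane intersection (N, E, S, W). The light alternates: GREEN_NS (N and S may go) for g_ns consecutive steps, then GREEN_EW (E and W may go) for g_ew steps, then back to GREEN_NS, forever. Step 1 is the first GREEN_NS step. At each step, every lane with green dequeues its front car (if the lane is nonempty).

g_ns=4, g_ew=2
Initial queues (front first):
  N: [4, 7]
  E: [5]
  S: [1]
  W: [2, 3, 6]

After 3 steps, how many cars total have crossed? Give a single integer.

Answer: 3

Derivation:
Step 1 [NS]: N:car4-GO,E:wait,S:car1-GO,W:wait | queues: N=1 E=1 S=0 W=3
Step 2 [NS]: N:car7-GO,E:wait,S:empty,W:wait | queues: N=0 E=1 S=0 W=3
Step 3 [NS]: N:empty,E:wait,S:empty,W:wait | queues: N=0 E=1 S=0 W=3
Cars crossed by step 3: 3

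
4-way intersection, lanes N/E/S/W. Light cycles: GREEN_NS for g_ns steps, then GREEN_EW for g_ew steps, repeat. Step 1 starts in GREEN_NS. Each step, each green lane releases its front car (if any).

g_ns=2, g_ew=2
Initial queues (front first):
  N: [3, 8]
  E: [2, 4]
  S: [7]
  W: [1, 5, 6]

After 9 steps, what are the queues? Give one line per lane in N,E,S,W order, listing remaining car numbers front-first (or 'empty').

Step 1 [NS]: N:car3-GO,E:wait,S:car7-GO,W:wait | queues: N=1 E=2 S=0 W=3
Step 2 [NS]: N:car8-GO,E:wait,S:empty,W:wait | queues: N=0 E=2 S=0 W=3
Step 3 [EW]: N:wait,E:car2-GO,S:wait,W:car1-GO | queues: N=0 E=1 S=0 W=2
Step 4 [EW]: N:wait,E:car4-GO,S:wait,W:car5-GO | queues: N=0 E=0 S=0 W=1
Step 5 [NS]: N:empty,E:wait,S:empty,W:wait | queues: N=0 E=0 S=0 W=1
Step 6 [NS]: N:empty,E:wait,S:empty,W:wait | queues: N=0 E=0 S=0 W=1
Step 7 [EW]: N:wait,E:empty,S:wait,W:car6-GO | queues: N=0 E=0 S=0 W=0

N: empty
E: empty
S: empty
W: empty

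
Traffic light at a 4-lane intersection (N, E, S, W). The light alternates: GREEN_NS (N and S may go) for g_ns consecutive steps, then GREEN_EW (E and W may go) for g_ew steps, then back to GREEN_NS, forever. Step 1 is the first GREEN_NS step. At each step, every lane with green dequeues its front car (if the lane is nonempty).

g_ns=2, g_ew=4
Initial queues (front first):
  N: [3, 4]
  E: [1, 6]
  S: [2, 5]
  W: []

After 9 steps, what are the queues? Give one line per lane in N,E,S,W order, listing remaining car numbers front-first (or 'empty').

Step 1 [NS]: N:car3-GO,E:wait,S:car2-GO,W:wait | queues: N=1 E=2 S=1 W=0
Step 2 [NS]: N:car4-GO,E:wait,S:car5-GO,W:wait | queues: N=0 E=2 S=0 W=0
Step 3 [EW]: N:wait,E:car1-GO,S:wait,W:empty | queues: N=0 E=1 S=0 W=0
Step 4 [EW]: N:wait,E:car6-GO,S:wait,W:empty | queues: N=0 E=0 S=0 W=0

N: empty
E: empty
S: empty
W: empty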